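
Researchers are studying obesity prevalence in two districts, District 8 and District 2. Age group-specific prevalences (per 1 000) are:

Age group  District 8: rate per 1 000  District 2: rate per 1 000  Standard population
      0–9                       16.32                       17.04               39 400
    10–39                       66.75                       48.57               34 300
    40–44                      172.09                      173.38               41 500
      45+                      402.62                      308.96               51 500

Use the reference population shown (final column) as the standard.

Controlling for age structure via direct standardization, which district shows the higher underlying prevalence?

District 8

Standard total = 166 700; weights = 0.2364, 0.2058, 0.2490, 0.3089.
District 8: 0.2364×16.32 + 0.2058×66.75 + 0.2490×172.09 + 0.3089×402.62 = 184.8182 per 1 000.
District 2: 0.2364×17.04 + 0.2058×48.57 + 0.2490×173.38 + 0.3089×308.96 = 152.6337 per 1 000.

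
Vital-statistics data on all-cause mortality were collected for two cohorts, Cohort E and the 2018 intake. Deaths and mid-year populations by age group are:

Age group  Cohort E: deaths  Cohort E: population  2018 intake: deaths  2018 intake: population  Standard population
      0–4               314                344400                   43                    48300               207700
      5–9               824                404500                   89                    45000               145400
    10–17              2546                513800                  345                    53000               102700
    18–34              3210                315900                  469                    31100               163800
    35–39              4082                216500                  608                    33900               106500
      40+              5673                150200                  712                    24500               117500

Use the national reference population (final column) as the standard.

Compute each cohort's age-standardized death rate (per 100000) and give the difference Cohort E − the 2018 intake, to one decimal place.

Age-specific rates per 100000 for Cohort E: 91.17, 203.71, 495.52, 1016.14, 1885.45, 3776.96.
For the 2018 intake: 89.03, 197.78, 650.94, 1508.04, 1793.51, 2906.12.
Standard total = 843600; weights = 0.2462, 0.1724, 0.1217, 0.1942, 0.1262, 0.1393.
Cohort E: 0.2462×91.17 + 0.1724×203.71 + 0.1217×495.52 + 0.1942×1016.14 + 0.1262×1885.45 + 0.1393×3776.96 = 1079.2844 per 100000.
The 2018 intake: 0.2462×89.03 + 0.1724×197.78 + 0.1217×650.94 + 0.1942×1508.04 + 0.1262×1793.51 + 0.1393×2906.12 = 1059.2634 per 100000.
Difference = 1079.2844 − 1059.2634 = 20.0209.

20.0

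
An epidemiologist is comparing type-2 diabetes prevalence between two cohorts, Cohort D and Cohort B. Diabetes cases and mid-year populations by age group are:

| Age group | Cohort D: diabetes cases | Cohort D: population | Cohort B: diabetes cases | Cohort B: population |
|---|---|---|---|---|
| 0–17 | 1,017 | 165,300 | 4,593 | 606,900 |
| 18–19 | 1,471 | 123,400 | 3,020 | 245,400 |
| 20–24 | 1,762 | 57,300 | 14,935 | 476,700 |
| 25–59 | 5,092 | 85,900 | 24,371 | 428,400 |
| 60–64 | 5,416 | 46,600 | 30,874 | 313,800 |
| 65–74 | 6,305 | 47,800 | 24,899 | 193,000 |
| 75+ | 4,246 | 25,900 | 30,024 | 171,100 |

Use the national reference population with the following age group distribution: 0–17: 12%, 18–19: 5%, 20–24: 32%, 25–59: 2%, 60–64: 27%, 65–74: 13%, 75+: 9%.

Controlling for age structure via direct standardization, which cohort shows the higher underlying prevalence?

Cohort D

Age-specific rates per 1,000 for Cohort D: 6.152, 11.921, 30.750, 59.278, 116.223, 131.904, 163.938.
For Cohort B: 7.568, 12.306, 31.330, 56.888, 98.388, 129.010, 175.476.
Standard weights: 0.12, 0.05, 0.32, 0.02, 0.27, 0.13, 0.09.
Cohort D: 0.1200×6.152 + 0.0500×11.921 + 0.3200×30.750 + 0.0200×59.278 + 0.2700×116.223 + 0.1300×131.904 + 0.0900×163.938 = 75.6422 per 1,000.
Cohort B: 0.1200×7.568 + 0.0500×12.306 + 0.3200×31.330 + 0.0200×56.888 + 0.2700×98.388 + 0.1300×129.010 + 0.0900×175.476 = 71.8157 per 1,000.
The crude rates (45.83 vs 54.50) would put Cohort B higher, but that reflects its age composition; once standardized to a common age structure, Cohort D has the higher underlying rate.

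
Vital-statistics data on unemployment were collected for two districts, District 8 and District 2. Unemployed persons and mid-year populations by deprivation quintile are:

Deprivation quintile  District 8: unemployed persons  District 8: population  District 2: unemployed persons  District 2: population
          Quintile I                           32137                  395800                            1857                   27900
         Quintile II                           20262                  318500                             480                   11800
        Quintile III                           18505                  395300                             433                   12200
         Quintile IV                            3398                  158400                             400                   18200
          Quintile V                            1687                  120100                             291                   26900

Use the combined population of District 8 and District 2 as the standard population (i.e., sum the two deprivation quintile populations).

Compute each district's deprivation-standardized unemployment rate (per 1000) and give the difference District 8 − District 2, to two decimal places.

Deprivation-specific rates per 1000 for District 8: 81.195, 63.617, 46.813, 21.452, 14.047.
For District 2: 66.559, 40.678, 35.492, 21.978, 10.818.
Combined standard total = 1485100; weights = 0.2853, 0.2224, 0.2744, 0.1189, 0.0990.
District 8: 0.2853×81.195 + 0.2224×63.617 + 0.2744×46.813 + 0.1189×21.452 + 0.0990×14.047 = 54.1003 per 1000.
District 2: 0.2853×66.559 + 0.2224×40.678 + 0.2744×35.492 + 0.1189×21.978 + 0.0990×10.818 = 41.4595 per 1000.
Difference = 54.1003 − 41.4595 = 12.6408.

12.64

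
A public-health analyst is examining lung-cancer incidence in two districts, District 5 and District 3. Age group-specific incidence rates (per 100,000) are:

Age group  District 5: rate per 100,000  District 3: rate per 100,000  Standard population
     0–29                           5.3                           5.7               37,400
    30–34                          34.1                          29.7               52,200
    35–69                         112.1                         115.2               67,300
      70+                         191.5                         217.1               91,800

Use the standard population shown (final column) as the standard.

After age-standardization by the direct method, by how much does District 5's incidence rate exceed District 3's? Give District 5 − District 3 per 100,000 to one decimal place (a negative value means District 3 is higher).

-9.4

Standard total = 248,700; weights = 0.1504, 0.2099, 0.2706, 0.3691.
District 5: 0.1504×5.3 + 0.2099×34.1 + 0.2706×112.1 + 0.3691×191.5 = 108.9758 per 100,000.
District 3: 0.1504×5.7 + 0.2099×29.7 + 0.2706×115.2 + 0.3691×217.1 = 118.4007 per 100,000.
Difference = 108.9758 − 118.4007 = -9.4250.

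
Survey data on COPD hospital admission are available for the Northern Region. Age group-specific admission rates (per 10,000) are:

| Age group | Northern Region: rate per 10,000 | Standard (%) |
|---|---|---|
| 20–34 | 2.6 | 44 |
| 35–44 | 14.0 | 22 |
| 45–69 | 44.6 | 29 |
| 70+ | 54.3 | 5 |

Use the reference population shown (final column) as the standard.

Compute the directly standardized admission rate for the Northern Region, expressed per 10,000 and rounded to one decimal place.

19.9

Standard weights: 0.44, 0.22, 0.29, 0.05.
Standardized rate: 0.4400×2.6 + 0.2200×14.0 + 0.2900×44.6 + 0.0500×54.3 = 19.8730 per 10,000.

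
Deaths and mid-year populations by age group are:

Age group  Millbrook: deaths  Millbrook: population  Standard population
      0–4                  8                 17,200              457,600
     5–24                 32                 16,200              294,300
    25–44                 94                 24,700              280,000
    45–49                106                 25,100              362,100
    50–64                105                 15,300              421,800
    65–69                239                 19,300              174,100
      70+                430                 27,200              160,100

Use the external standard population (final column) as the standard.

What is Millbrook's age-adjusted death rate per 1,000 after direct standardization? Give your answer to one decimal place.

5.1

Age-specific rates per 1,000 for Millbrook: 0.465, 1.975, 3.806, 4.223, 6.863, 12.383, 15.809.
Standard total = 2,150,000; weights = 0.2128, 0.1369, 0.1302, 0.1684, 0.1962, 0.0810, 0.0745.
Standardized rate: 0.2128×0.465 + 0.1369×1.975 + 0.1302×3.806 + 0.1684×4.223 + 0.1962×6.863 + 0.0810×12.383 + 0.0745×15.809 = 5.1026 per 1,000.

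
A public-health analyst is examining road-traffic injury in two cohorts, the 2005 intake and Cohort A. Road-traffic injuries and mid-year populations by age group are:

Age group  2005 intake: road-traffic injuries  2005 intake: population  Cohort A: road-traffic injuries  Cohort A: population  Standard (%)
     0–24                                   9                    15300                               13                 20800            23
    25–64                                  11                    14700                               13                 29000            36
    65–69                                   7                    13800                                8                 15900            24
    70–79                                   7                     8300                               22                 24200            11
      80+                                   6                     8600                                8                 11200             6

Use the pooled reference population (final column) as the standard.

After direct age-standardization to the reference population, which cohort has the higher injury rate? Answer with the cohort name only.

2005 intake

Age-specific rates per 100000 for the 2005 intake: 58.82, 74.83, 50.72, 84.34, 69.77.
For Cohort A: 62.50, 44.83, 50.31, 90.91, 71.43.
Standard weights: 0.23, 0.36, 0.24, 0.11, 0.06.
The 2005 intake: 0.2300×58.82 + 0.3600×74.83 + 0.2400×50.72 + 0.1100×84.34 + 0.0600×69.77 = 66.1053 per 100000.
Cohort A: 0.2300×62.50 + 0.3600×44.83 + 0.2400×50.31 + 0.1100×90.91 + 0.0600×71.43 = 56.8741 per 100000.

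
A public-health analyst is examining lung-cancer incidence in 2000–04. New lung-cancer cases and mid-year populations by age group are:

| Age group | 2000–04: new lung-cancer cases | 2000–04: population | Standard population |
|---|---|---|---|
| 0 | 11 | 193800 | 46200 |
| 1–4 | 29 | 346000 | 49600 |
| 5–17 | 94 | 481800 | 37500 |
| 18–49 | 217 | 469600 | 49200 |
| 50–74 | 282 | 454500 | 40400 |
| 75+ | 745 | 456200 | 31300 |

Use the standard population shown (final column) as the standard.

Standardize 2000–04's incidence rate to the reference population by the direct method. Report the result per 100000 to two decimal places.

44.46

Age-specific rates per 100000 for 2000–04: 5.68, 8.38, 19.51, 46.21, 62.05, 163.31.
Standard total = 254200; weights = 0.1817, 0.1951, 0.1475, 0.1935, 0.1589, 0.1231.
Standardized rate: 0.1817×5.68 + 0.1951×8.38 + 0.1475×19.51 + 0.1935×46.21 + 0.1589×62.05 + 0.1231×163.31 = 44.4580 per 100000.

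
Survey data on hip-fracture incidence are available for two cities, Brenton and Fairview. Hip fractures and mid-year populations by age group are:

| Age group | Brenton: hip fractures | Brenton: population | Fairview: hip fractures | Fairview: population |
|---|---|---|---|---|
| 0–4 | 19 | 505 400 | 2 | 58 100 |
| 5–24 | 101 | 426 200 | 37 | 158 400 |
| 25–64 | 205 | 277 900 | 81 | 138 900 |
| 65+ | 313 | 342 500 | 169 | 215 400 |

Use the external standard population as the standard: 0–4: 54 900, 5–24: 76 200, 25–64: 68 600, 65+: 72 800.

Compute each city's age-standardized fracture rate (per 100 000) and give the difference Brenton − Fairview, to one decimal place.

Age-specific rates per 100 000 for Brenton: 3.76, 23.70, 73.77, 91.39.
For Fairview: 3.44, 23.36, 58.32, 78.46.
Standard total = 272 500; weights = 0.2015, 0.2796, 0.2517, 0.2672.
Brenton: 0.2015×3.76 + 0.2796×23.70 + 0.2517×73.77 + 0.2672×91.39 = 50.3691 per 100 000.
Fairview: 0.2015×3.44 + 0.2796×23.36 + 0.2517×58.32 + 0.2672×78.46 = 42.8665 per 100 000.
Difference = 50.3691 − 42.8665 = 7.5026.

7.5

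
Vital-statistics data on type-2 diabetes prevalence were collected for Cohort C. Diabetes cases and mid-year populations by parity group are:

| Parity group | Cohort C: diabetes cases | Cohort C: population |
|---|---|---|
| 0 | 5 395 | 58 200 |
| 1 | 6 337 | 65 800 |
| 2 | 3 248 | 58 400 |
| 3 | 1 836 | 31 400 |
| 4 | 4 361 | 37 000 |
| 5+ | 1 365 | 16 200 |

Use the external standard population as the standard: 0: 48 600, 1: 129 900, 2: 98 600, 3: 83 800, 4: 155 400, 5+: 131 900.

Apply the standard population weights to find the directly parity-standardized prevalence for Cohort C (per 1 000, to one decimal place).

Parity-specific rates per 1 000 for Cohort C: 92.698, 96.307, 55.616, 58.471, 117.865, 84.259.
Standard total = 648 200; weights = 0.0750, 0.2004, 0.1521, 0.1293, 0.2397, 0.2035.
Standardized rate: 0.0750×92.698 + 0.2004×96.307 + 0.1521×55.616 + 0.1293×58.471 + 0.2397×117.865 + 0.2035×84.259 = 87.6721 per 1 000.

87.7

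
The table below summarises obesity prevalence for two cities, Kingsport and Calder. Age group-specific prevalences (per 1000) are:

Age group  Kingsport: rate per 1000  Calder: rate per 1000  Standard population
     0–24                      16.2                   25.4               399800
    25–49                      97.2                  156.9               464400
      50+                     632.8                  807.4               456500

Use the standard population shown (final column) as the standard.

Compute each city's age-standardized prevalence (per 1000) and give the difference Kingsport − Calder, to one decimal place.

-84.1

Standard total = 1320700; weights = 0.3027, 0.3516, 0.3457.
Kingsport: 0.3027×16.2 + 0.3516×97.2 + 0.3457×632.8 = 257.8100 per 1000.
Calder: 0.3027×25.4 + 0.3516×156.9 + 0.3457×807.4 = 341.9379 per 1000.
Difference = 257.8100 − 341.9379 = -84.1279.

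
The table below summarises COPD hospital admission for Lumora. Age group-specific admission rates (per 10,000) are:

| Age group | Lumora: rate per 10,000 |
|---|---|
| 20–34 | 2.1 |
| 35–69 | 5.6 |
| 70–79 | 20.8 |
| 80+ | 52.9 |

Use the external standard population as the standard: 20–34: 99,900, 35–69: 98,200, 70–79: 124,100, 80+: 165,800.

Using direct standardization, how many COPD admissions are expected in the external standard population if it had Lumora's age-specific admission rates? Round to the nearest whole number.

Expected COPD admissions = Σ (standard pop × age-specific rate ÷ 10,000)
= 99,900×2.1/10,000 + 98,200×5.6/10,000 + 124,100×20.8/10,000 + 165,800×52.9/10,000
= 20.98 + 54.99 + 258.13 + 877.08 = 1211.18.

1211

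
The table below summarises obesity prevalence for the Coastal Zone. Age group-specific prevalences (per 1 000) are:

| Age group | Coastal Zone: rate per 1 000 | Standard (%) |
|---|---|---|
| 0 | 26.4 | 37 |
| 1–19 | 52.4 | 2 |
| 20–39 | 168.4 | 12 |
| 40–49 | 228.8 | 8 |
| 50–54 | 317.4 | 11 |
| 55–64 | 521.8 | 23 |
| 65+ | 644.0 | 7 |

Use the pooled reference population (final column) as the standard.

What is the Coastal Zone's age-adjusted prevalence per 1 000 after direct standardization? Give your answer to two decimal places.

249.34

Standard weights: 0.37, 0.02, 0.12, 0.08, 0.11, 0.23, 0.07.
Standardized rate: 0.3700×26.4 + 0.0200×52.4 + 0.1200×168.4 + 0.0800×228.8 + 0.1100×317.4 + 0.2300×521.8 + 0.0700×644.0 = 249.3360 per 1 000.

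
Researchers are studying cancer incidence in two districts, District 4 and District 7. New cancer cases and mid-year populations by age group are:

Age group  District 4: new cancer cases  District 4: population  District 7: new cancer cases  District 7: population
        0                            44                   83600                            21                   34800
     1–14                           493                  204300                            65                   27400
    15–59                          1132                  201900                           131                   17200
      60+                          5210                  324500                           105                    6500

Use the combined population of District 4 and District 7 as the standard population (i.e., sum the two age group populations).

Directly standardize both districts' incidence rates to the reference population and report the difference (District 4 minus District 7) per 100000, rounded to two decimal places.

-52.49

Age-specific rates per 100000 for District 4: 52.63, 241.31, 560.67, 1605.55.
For District 7: 60.34, 237.23, 761.63, 1615.38.
Combined standard total = 900200; weights = 0.1315, 0.2574, 0.2434, 0.3677.
District 4: 0.1315×52.63 + 0.2574×241.31 + 0.2434×560.67 + 0.3677×1605.55 = 795.8489 per 100000.
District 7: 0.1315×60.34 + 0.2574×237.23 + 0.2434×761.63 + 0.3677×1615.38 = 848.3394 per 100000.
Difference = 795.8489 − 848.3394 = -52.4905.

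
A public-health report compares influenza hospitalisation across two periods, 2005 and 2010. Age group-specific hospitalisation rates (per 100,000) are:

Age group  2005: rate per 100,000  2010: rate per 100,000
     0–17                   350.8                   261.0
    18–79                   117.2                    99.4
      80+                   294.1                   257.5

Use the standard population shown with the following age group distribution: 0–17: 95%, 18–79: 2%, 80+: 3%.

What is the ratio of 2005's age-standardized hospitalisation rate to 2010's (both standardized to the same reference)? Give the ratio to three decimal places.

1.337

Standard weights: 0.95, 0.02, 0.03.
2005: 0.9500×350.8 + 0.0200×117.2 + 0.0300×294.1 = 344.4270 per 100,000.
2010: 0.9500×261.0 + 0.0200×99.4 + 0.0300×257.5 = 257.6630 per 100,000.
Ratio = 344.4270 ÷ 257.6630 = 1.33673.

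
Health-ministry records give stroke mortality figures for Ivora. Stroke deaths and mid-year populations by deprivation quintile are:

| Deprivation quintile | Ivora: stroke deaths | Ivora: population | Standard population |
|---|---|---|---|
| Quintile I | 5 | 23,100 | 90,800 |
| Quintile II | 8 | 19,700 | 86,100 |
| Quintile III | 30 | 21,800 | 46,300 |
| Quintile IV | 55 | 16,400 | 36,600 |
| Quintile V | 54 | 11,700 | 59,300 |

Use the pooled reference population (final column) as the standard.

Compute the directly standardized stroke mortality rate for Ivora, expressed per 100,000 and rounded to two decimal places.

Deprivation-specific rates per 100,000 for Ivora: 21.65, 40.61, 137.61, 335.37, 461.54.
Standard total = 319,100; weights = 0.2846, 0.2698, 0.1451, 0.1147, 0.1858.
Standardized rate: 0.2846×21.65 + 0.2698×40.61 + 0.1451×137.61 + 0.1147×335.37 + 0.1858×461.54 = 161.3193 per 100,000.

161.32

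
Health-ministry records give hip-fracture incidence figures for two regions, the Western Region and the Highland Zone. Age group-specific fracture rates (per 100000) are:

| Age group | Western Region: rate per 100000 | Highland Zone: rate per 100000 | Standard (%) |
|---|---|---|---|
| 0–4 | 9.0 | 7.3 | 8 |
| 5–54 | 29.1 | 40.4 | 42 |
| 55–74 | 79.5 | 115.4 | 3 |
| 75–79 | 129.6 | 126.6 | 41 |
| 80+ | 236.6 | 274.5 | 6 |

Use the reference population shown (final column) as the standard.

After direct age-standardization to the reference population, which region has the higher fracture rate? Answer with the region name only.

Standard weights: 0.08, 0.42, 0.03, 0.41, 0.06.
The Western Region: 0.0800×9.0 + 0.4200×29.1 + 0.0300×79.5 + 0.4100×129.6 + 0.0600×236.6 = 82.6590 per 100000.
The Highland Zone: 0.0800×7.3 + 0.4200×40.4 + 0.0300×115.4 + 0.4100×126.6 + 0.0600×274.5 = 89.3900 per 100000.

Highland Zone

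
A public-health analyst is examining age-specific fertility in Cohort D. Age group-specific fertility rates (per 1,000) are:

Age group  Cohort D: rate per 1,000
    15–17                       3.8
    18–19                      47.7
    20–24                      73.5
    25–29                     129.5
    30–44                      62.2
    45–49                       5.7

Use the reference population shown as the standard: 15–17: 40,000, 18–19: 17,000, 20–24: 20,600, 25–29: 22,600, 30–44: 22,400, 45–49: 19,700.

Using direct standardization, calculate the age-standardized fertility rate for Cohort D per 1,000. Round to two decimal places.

Standard total = 142,300; weights = 0.2811, 0.1195, 0.1448, 0.1588, 0.1574, 0.1384.
Standardized rate: 0.2811×3.8 + 0.1195×47.7 + 0.1448×73.5 + 0.1588×129.5 + 0.1574×62.2 + 0.1384×5.7 = 48.5543 per 1,000.

48.55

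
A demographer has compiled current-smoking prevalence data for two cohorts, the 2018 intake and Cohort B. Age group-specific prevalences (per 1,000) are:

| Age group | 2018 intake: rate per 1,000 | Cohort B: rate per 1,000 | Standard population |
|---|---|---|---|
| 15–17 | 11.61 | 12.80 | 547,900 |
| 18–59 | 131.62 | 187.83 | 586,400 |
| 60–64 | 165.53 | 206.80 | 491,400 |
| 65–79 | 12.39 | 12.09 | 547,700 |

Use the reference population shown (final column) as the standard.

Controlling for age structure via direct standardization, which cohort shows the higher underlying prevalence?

Cohort B

Standard total = 2,173,400; weights = 0.2521, 0.2698, 0.2261, 0.2520.
The 2018 intake: 0.2521×11.61 + 0.2698×131.62 + 0.2261×165.53 + 0.2520×12.39 = 78.9871 per 1,000.
Cohort B: 0.2521×12.80 + 0.2698×187.83 + 0.2261×206.80 + 0.2520×12.09 = 103.7084 per 1,000.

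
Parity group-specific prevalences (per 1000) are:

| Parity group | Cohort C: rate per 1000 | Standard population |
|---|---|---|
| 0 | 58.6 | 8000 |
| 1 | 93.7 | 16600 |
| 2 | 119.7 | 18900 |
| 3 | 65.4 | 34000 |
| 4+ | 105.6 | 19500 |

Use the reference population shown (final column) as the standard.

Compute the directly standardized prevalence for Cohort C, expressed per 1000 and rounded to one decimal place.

88.3

Standard total = 97000; weights = 0.0825, 0.1711, 0.1948, 0.3505, 0.2010.
Standardized rate: 0.0825×58.6 + 0.1711×93.7 + 0.1948×119.7 + 0.3505×65.4 + 0.2010×105.6 = 88.3438 per 1000.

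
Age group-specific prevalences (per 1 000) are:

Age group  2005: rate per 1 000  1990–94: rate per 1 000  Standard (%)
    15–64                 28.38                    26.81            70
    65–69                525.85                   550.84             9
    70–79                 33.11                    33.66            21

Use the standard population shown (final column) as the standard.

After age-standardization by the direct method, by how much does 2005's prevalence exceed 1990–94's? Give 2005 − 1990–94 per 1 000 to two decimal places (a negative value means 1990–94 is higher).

Standard weights: 0.70, 0.09, 0.21.
2005: 0.7000×28.38 + 0.0900×525.85 + 0.2100×33.11 = 74.1456 per 1 000.
1990–94: 0.7000×26.81 + 0.0900×550.84 + 0.2100×33.66 = 75.4112 per 1 000.
Difference = 74.1456 − 75.4112 = -1.2656.

-1.27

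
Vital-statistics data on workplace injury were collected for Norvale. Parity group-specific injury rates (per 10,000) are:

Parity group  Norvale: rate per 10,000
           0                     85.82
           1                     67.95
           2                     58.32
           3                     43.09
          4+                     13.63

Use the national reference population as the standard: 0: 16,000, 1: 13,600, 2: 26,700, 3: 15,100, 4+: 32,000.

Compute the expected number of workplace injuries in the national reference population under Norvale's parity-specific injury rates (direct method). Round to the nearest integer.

Expected workplace injuries = Σ (standard pop × parity-specific rate ÷ 10,000)
= 16,000×85.82/10,000 + 13,600×67.95/10,000 + 26,700×58.32/10,000 + 15,100×43.09/10,000 + 32,000×13.63/10,000
= 137.31 + 92.41 + 155.71 + 65.07 + 43.62 = 494.12.

494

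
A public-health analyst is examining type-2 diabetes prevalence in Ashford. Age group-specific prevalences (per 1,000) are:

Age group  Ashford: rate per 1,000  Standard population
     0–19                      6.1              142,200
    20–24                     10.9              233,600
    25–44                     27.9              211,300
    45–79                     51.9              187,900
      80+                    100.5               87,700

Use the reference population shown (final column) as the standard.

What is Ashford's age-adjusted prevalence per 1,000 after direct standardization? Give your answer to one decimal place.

Standard total = 862,700; weights = 0.1648, 0.2708, 0.2449, 0.2178, 0.1017.
Standardized rate: 0.1648×6.1 + 0.2708×10.9 + 0.2449×27.9 + 0.2178×51.9 + 0.1017×100.5 = 32.3111 per 1,000.

32.3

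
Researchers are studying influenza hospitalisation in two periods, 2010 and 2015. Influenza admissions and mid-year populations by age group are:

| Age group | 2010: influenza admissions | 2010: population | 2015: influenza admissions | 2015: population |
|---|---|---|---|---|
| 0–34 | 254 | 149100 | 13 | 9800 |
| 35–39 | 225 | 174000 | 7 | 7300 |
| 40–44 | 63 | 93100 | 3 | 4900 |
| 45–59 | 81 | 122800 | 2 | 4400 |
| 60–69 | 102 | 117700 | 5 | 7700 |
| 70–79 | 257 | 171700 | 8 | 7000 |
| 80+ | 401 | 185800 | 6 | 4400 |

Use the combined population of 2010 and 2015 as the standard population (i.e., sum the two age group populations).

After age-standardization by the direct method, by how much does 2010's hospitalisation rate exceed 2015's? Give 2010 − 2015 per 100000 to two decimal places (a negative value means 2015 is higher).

Age-specific rates per 100000 for 2010: 170.36, 129.31, 67.67, 65.96, 86.66, 149.68, 215.82.
For 2015: 132.65, 95.89, 61.22, 45.45, 64.94, 114.29, 136.36.
Combined standard total = 1059700; weights = 0.1499, 0.1711, 0.0925, 0.1200, 0.1183, 0.1686, 0.1795.
2010: 0.1499×170.36 + 0.1711×129.31 + 0.0925×67.67 + 0.1200×65.96 + 0.1183×86.66 + 0.1686×149.68 + 0.1795×215.82 = 136.0762 per 100000.
2015: 0.1499×132.65 + 0.1711×95.89 + 0.0925×61.22 + 0.1200×45.45 + 0.1183×64.94 + 0.1686×114.29 + 0.1795×136.36 = 98.8463 per 100000.
Difference = 136.0762 − 98.8463 = 37.2299.

37.23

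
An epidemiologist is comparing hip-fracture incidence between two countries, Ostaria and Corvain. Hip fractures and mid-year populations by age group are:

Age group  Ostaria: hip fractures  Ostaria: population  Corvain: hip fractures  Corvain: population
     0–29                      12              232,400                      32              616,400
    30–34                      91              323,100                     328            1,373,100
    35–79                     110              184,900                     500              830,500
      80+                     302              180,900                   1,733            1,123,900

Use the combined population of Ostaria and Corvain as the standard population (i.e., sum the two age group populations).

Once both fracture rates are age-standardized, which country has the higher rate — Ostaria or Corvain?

Age-specific rates per 100,000 for Ostaria: 5.16, 28.16, 59.49, 166.94.
For Corvain: 5.19, 23.89, 60.20, 154.20.
Combined standard total = 4,865,200; weights = 0.1745, 0.3486, 0.2087, 0.2682.
Ostaria: 0.1745×5.16 + 0.3486×28.16 + 0.2087×59.49 + 0.2682×166.94 = 67.9090 per 100,000.
Corvain: 0.1745×5.19 + 0.3486×23.89 + 0.2087×60.20 + 0.2682×154.20 = 63.1527 per 100,000.
The crude rates (55.90 vs 65.75) would put Corvain higher, but that reflects its age composition; once standardized to a common age structure, Ostaria has the higher underlying rate.

Ostaria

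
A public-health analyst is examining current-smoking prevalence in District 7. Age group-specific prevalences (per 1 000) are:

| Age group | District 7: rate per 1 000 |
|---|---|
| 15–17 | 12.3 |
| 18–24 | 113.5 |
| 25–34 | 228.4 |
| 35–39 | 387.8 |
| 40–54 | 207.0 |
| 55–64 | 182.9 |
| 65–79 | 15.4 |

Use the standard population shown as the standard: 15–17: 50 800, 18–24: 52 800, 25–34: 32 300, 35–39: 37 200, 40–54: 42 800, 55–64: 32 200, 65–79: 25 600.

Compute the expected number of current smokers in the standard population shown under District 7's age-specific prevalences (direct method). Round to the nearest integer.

Expected current smokers = Σ (standard pop × age-specific rate ÷ 1 000)
= 50 800×12.3/1 000 + 52 800×113.5/1 000 + 32 300×228.4/1 000 + 37 200×387.8/1 000 + 42 800×207.0/1 000 + 32 200×182.9/1 000 + 25 600×15.4/1 000
= 624.84 + 5992.80 + 7377.32 + 14426.16 + 8859.60 + 5889.38 + 394.24 = 43564.34.

43564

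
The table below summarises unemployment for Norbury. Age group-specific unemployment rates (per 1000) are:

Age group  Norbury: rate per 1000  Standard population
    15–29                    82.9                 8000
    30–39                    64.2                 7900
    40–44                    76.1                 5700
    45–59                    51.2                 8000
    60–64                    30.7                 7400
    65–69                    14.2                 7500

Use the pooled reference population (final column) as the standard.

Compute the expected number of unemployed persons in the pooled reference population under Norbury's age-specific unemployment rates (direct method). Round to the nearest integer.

Expected unemployed persons = Σ (standard pop × age-specific rate ÷ 1000)
= 8000×82.9/1000 + 7900×64.2/1000 + 5700×76.1/1000 + 8000×51.2/1000 + 7400×30.7/1000 + 7500×14.2/1000
= 663.20 + 507.18 + 433.77 + 409.60 + 227.18 + 106.50 = 2347.43.

2347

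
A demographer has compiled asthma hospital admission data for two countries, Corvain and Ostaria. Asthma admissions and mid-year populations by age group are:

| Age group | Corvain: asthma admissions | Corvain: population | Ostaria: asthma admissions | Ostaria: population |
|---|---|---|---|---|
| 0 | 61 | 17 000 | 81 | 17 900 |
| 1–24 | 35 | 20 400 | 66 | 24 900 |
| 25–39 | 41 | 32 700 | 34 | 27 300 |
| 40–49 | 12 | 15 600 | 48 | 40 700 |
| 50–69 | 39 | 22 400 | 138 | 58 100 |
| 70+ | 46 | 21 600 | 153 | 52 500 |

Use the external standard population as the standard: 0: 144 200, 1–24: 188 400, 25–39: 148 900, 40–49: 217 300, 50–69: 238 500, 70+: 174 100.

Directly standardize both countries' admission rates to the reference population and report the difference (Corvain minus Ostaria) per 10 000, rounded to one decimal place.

Age-specific rates per 10 000 for Corvain: 35.88, 17.16, 12.54, 7.69, 17.41, 21.30.
For Ostaria: 45.25, 26.51, 12.45, 11.79, 23.75, 29.14.
Standard total = 1 111 400; weights = 0.1297, 0.1695, 0.1340, 0.1955, 0.2146, 0.1566.
Corvain: 0.1297×35.88 + 0.1695×17.16 + 0.1340×12.54 + 0.1955×7.69 + 0.2146×17.41 + 0.1566×21.30 = 17.8201 per 10 000.
Ostaria: 0.1297×45.25 + 0.1695×26.51 + 0.1340×12.45 + 0.1955×11.79 + 0.2146×23.75 + 0.1566×29.14 = 24.0011 per 10 000.
Difference = 17.8201 − 24.0011 = -6.1811.

-6.2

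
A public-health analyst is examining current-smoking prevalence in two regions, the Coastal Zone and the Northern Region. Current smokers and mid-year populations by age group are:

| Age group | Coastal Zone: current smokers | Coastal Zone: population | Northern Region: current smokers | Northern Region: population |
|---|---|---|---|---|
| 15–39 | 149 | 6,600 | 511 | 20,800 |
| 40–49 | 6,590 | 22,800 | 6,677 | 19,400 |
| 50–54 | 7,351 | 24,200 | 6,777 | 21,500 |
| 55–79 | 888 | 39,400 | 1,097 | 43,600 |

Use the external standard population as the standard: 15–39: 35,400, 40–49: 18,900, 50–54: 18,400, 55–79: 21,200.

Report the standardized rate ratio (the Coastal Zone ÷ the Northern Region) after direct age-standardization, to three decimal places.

Age-specific rates per 1,000 for the Coastal Zone: 22.576, 289.035, 303.760, 22.538.
For the Northern Region: 24.567, 344.175, 315.209, 25.161.
Standard total = 93,900; weights = 0.3770, 0.2013, 0.1960, 0.2258.
The Coastal Zone: 0.3770×22.576 + 0.2013×289.035 + 0.1960×303.760 + 0.2258×22.538 = 131.2986 per 1,000.
The Northern Region: 0.3770×24.567 + 0.2013×344.175 + 0.1960×315.209 + 0.2258×25.161 = 145.9835 per 1,000.
Ratio = 131.2986 ÷ 145.9835 = 0.89941.

0.899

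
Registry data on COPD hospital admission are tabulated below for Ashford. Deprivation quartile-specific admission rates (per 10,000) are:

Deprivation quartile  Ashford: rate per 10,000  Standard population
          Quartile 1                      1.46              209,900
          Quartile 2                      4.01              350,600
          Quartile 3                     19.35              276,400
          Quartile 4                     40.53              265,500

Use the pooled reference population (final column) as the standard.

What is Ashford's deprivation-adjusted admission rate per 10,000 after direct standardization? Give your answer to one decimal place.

16.2

Standard total = 1,102,400; weights = 0.1904, 0.3180, 0.2507, 0.2408.
Standardized rate: 0.1904×1.46 + 0.3180×4.01 + 0.2507×19.35 + 0.2408×40.53 = 16.1660 per 10,000.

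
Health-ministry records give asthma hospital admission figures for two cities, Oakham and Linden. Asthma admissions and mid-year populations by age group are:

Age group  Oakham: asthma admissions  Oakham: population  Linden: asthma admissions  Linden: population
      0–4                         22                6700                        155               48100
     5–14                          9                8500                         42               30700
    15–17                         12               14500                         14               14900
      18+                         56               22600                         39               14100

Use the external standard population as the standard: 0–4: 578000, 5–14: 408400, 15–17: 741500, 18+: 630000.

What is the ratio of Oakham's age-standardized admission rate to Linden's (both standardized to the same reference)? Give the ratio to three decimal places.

Age-specific rates per 10000 for Oakham: 32.84, 10.59, 8.28, 24.78.
For Linden: 32.22, 13.68, 9.40, 27.66.
Standard total = 2357900; weights = 0.2451, 0.1732, 0.3145, 0.2672.
Oakham: 0.2451×32.84 + 0.1732×10.59 + 0.3145×8.28 + 0.2672×24.78 = 19.1062 per 10000.
Linden: 0.2451×32.22 + 0.1732×13.68 + 0.3145×9.40 + 0.2672×27.66 = 20.6140 per 10000.
Ratio = 19.1062 ÷ 20.6140 = 0.92686.

0.927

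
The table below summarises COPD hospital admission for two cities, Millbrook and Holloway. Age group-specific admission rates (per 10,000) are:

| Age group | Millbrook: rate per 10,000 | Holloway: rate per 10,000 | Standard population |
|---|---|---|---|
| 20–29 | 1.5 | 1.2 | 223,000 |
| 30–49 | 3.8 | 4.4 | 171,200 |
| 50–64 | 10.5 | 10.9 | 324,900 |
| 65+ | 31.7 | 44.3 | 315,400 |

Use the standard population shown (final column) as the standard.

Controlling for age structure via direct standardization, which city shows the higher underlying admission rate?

Holloway

Standard total = 1,034,500; weights = 0.2156, 0.1655, 0.3141, 0.3049.
Millbrook: 0.2156×1.5 + 0.1655×3.8 + 0.3141×10.5 + 0.3049×31.7 = 13.9146 per 10,000.
Holloway: 0.2156×1.2 + 0.1655×4.4 + 0.3141×10.9 + 0.3049×44.3 = 17.9164 per 10,000.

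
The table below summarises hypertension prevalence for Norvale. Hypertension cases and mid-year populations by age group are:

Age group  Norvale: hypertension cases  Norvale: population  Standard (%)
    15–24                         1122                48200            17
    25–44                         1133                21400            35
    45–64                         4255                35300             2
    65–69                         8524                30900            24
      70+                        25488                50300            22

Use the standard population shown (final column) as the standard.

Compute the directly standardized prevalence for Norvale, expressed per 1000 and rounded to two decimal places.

Age-specific rates per 1000 for Norvale: 23.278, 52.944, 120.538, 275.858, 506.720.
Standard weights: 0.17, 0.35, 0.02, 0.24, 0.22.
Standardized rate: 0.1700×23.278 + 0.3500×52.944 + 0.0200×120.538 + 0.2400×275.858 + 0.2200×506.720 = 202.5826 per 1000.

202.58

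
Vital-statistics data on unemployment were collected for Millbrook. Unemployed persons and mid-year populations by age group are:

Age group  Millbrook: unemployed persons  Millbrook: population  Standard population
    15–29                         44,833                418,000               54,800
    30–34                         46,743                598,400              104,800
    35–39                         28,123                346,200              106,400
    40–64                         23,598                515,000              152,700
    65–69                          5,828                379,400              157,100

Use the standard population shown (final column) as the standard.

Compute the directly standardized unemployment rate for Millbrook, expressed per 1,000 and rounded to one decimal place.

Age-specific rates per 1,000 for Millbrook: 107.256, 78.113, 81.233, 45.821, 15.361.
Standard total = 575,800; weights = 0.0952, 0.1820, 0.1848, 0.2652, 0.2728.
Standardized rate: 0.0952×107.256 + 0.1820×78.113 + 0.1848×81.233 + 0.2652×45.821 + 0.2728×15.361 = 55.7785 per 1,000.

55.8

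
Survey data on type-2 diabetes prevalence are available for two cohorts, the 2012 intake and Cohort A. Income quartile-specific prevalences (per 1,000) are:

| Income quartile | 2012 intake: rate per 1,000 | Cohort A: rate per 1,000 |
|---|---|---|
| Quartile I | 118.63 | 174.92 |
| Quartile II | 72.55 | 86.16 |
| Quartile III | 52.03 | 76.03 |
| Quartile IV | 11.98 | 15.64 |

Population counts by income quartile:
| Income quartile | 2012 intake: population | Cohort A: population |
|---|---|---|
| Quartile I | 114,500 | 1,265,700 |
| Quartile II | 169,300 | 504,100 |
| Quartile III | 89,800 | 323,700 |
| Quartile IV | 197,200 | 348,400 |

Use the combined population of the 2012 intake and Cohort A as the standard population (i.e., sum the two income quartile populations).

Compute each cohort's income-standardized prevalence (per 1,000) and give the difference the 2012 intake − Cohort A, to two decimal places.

Combined standard total = 3,012,700; weights = 0.4581, 0.2235, 0.1373, 0.1811.
The 2012 intake: 0.4581×118.63 + 0.2235×72.55 + 0.1373×52.03 + 0.1811×11.98 = 79.8749 per 1,000.
Cohort A: 0.4581×174.92 + 0.2235×86.16 + 0.1373×76.03 + 0.1811×15.64 = 112.6618 per 1,000.
Difference = 79.8749 − 112.6618 = -32.7870.

-32.79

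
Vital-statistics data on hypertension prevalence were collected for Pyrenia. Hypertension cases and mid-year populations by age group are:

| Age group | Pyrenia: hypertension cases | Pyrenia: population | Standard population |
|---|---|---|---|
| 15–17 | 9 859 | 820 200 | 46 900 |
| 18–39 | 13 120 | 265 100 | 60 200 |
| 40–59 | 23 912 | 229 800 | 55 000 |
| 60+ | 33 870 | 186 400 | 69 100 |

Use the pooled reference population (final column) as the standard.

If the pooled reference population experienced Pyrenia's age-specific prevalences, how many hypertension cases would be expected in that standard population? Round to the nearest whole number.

21822

Age-specific rates per 1 000 for Pyrenia: 12.020, 49.491, 104.056, 181.706.
Expected hypertension cases = Σ (standard pop × age-specific rate ÷ 1 000)
= 46 900×12.020/1 000 + 60 200×49.491/1 000 + 55 000×104.056/1 000 + 69 100×181.706/1 000
= 563.75 + 2979.34 + 5723.06 + 12555.89 = 21822.04.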